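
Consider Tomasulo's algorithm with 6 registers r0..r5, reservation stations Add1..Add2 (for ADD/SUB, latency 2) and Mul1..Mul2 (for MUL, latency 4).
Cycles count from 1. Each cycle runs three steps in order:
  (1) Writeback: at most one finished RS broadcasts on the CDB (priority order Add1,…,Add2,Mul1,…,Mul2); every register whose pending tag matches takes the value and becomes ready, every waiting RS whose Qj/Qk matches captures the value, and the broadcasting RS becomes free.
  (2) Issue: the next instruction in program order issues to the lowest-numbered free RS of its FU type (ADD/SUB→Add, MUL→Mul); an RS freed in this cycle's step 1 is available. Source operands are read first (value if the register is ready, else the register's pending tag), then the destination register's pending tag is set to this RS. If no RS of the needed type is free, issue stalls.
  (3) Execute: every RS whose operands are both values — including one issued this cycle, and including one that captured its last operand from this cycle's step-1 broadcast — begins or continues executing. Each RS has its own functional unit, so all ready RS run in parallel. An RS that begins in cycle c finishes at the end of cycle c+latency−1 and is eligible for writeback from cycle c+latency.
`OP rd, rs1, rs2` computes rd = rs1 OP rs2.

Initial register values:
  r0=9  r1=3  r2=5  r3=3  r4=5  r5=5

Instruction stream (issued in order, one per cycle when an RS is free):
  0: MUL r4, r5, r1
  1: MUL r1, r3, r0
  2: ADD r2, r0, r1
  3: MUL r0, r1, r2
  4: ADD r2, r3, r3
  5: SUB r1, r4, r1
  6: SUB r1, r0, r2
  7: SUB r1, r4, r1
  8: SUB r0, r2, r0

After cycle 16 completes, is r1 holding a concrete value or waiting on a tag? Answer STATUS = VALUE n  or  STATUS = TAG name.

STATUS = VALUE -951

c1: issue MUL r4<-Mul1 | r0:9,r1:3,r2:5,r3:3,r4:Mul1,r5:5
c2: issue MUL r1<-Mul2 | r0:9,r1:Mul2,r2:5,r3:3,r4:Mul1,r5:5
c3: issue ADD r2<-Add1 | r0:9,r1:Mul2,r2:Add1,r3:3,r4:Mul1,r5:5
c4: stall | r0:9,r1:Mul2,r2:Add1,r3:3,r4:Mul1,r5:5
c5: CDB Mul1=15; issue MUL r0<-Mul1 | r0:Mul1,r1:Mul2,r2:Add1,r3:3,r4:15,r5:5
c6: CDB Mul2=27; issue ADD r2<-Add2 | r0:Mul1,r1:27,r2:Add2,r3:3,r4:15,r5:5
c7: stall | r0:Mul1,r1:27,r2:Add2,r3:3,r4:15,r5:5
c8: CDB Add1=36; issue SUB r1<-Add1 | r0:Mul1,r1:Add1,r2:Add2,r3:3,r4:15,r5:5
c9: CDB Add2=6; issue SUB r1<-Add2 | r0:Mul1,r1:Add2,r2:6,r3:3,r4:15,r5:5
c10: CDB Add1=-12; issue SUB r1<-Add1 | r0:Mul1,r1:Add1,r2:6,r3:3,r4:15,r5:5
c11: stall | r0:Mul1,r1:Add1,r2:6,r3:3,r4:15,r5:5
c12: CDB Mul1=972; stall | r0:972,r1:Add1,r2:6,r3:3,r4:15,r5:5
c13: stall | r0:972,r1:Add1,r2:6,r3:3,r4:15,r5:5
c14: CDB Add2=966; issue SUB r0<-Add2 | r0:Add2,r1:Add1,r2:6,r3:3,r4:15,r5:5
c15: - | r0:Add2,r1:Add1,r2:6,r3:3,r4:15,r5:5
c16: CDB Add1=-951 | r0:Add2,r1:-951,r2:6,r3:3,r4:15,r5:5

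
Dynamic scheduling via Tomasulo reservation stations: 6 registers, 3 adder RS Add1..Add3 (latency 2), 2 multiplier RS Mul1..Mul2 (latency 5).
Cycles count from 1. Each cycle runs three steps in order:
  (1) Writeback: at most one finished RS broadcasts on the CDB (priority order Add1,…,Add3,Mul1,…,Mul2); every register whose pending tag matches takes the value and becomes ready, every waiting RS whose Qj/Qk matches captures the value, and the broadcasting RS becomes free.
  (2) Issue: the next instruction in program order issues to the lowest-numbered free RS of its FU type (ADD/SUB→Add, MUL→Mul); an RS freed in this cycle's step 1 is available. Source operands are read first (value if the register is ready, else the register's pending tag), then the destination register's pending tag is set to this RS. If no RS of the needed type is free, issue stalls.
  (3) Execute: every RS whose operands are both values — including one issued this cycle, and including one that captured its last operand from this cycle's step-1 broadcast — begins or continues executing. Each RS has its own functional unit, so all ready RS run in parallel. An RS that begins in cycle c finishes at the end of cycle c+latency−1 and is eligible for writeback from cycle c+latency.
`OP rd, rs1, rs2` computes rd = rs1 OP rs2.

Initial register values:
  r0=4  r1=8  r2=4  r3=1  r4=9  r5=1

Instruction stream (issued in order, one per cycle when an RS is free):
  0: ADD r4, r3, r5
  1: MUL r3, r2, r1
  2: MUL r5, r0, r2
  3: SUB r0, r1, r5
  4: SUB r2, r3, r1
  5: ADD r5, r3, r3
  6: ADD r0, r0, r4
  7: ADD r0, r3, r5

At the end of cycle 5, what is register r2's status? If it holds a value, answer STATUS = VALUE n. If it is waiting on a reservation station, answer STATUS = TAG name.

c1: issue ADD r4<-Add1 | r0:4,r1:8,r2:4,r3:1,r4:Add1,r5:1
c2: issue MUL r3<-Mul1 | r0:4,r1:8,r2:4,r3:Mul1,r4:Add1,r5:1
c3: CDB Add1=2; issue MUL r5<-Mul2 | r0:4,r1:8,r2:4,r3:Mul1,r4:2,r5:Mul2
c4: issue SUB r0<-Add1 | r0:Add1,r1:8,r2:4,r3:Mul1,r4:2,r5:Mul2
c5: issue SUB r2<-Add2 | r0:Add1,r1:8,r2:Add2,r3:Mul1,r4:2,r5:Mul2

STATUS = TAG Add2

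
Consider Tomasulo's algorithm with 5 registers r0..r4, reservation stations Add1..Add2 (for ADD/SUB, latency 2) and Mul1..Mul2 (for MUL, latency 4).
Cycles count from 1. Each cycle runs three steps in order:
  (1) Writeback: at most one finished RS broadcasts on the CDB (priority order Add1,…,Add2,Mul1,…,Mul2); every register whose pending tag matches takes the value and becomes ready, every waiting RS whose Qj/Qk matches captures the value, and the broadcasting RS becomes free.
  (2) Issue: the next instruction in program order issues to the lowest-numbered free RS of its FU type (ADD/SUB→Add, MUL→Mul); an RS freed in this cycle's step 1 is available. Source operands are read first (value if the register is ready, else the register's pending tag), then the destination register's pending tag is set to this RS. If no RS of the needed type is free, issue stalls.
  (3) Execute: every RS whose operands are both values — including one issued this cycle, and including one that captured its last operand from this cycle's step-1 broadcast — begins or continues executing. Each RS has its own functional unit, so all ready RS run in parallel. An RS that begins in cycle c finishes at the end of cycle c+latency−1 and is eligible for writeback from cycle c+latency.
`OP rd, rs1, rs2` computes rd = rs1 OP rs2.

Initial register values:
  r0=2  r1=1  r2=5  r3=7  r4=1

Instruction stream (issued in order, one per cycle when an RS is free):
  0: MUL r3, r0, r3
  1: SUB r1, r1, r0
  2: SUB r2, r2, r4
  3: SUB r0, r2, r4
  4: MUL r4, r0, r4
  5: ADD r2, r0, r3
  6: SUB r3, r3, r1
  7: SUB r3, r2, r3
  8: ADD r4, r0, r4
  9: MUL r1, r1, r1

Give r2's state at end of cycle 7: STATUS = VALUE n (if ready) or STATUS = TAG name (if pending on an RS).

STATUS = TAG Add2

c1: issue MUL r3<-Mul1 | r0:2,r1:1,r2:5,r3:Mul1,r4:1
c2: issue SUB r1<-Add1 | r0:2,r1:Add1,r2:5,r3:Mul1,r4:1
c3: issue SUB r2<-Add2 | r0:2,r1:Add1,r2:Add2,r3:Mul1,r4:1
c4: CDB Add1=-1; issue SUB r0<-Add1 | r0:Add1,r1:-1,r2:Add2,r3:Mul1,r4:1
c5: CDB Add2=4; issue MUL r4<-Mul2 | r0:Add1,r1:-1,r2:4,r3:Mul1,r4:Mul2
c6: CDB Mul1=14; issue ADD r2<-Add2 | r0:Add1,r1:-1,r2:Add2,r3:14,r4:Mul2
c7: CDB Add1=3; issue SUB r3<-Add1 | r0:3,r1:-1,r2:Add2,r3:Add1,r4:Mul2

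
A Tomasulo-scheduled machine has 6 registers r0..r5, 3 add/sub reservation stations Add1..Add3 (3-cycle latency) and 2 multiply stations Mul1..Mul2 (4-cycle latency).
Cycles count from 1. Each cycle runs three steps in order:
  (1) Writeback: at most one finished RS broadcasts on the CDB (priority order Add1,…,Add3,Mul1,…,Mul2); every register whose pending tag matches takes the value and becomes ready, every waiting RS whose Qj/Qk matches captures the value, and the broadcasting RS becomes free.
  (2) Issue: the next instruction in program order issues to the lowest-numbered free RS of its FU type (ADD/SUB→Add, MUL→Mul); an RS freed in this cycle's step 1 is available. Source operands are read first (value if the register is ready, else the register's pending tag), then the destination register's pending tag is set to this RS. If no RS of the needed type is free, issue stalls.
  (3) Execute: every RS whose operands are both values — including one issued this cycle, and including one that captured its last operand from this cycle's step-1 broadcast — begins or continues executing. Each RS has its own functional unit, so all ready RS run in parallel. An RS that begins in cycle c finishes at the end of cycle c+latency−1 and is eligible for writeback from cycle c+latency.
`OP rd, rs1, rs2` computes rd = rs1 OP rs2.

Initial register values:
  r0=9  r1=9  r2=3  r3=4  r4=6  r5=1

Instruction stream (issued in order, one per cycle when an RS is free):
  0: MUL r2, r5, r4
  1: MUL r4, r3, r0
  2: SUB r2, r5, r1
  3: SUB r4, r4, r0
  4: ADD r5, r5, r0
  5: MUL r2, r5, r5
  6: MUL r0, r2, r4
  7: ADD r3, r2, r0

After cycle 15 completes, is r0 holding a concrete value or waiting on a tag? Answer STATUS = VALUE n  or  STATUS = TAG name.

STATUS = TAG Mul2

c1: issue MUL r2<-Mul1 | r0:9,r1:9,r2:Mul1,r3:4,r4:6,r5:1
c2: issue MUL r4<-Mul2 | r0:9,r1:9,r2:Mul1,r3:4,r4:Mul2,r5:1
c3: issue SUB r2<-Add1 | r0:9,r1:9,r2:Add1,r3:4,r4:Mul2,r5:1
c4: issue SUB r4<-Add2 | r0:9,r1:9,r2:Add1,r3:4,r4:Add2,r5:1
c5: CDB Mul1=6; issue ADD r5<-Add3 | r0:9,r1:9,r2:Add1,r3:4,r4:Add2,r5:Add3
c6: CDB Add1=-8; issue MUL r2<-Mul1 | r0:9,r1:9,r2:Mul1,r3:4,r4:Add2,r5:Add3
c7: CDB Mul2=36; issue MUL r0<-Mul2 | r0:Mul2,r1:9,r2:Mul1,r3:4,r4:Add2,r5:Add3
c8: CDB Add3=10; issue ADD r3<-Add1 | r0:Mul2,r1:9,r2:Mul1,r3:Add1,r4:Add2,r5:10
c9: - | r0:Mul2,r1:9,r2:Mul1,r3:Add1,r4:Add2,r5:10
c10: CDB Add2=27 | r0:Mul2,r1:9,r2:Mul1,r3:Add1,r4:27,r5:10
c11: - | r0:Mul2,r1:9,r2:Mul1,r3:Add1,r4:27,r5:10
c12: CDB Mul1=100 | r0:Mul2,r1:9,r2:100,r3:Add1,r4:27,r5:10
c13: - | r0:Mul2,r1:9,r2:100,r3:Add1,r4:27,r5:10
c14: - | r0:Mul2,r1:9,r2:100,r3:Add1,r4:27,r5:10
c15: - | r0:Mul2,r1:9,r2:100,r3:Add1,r4:27,r5:10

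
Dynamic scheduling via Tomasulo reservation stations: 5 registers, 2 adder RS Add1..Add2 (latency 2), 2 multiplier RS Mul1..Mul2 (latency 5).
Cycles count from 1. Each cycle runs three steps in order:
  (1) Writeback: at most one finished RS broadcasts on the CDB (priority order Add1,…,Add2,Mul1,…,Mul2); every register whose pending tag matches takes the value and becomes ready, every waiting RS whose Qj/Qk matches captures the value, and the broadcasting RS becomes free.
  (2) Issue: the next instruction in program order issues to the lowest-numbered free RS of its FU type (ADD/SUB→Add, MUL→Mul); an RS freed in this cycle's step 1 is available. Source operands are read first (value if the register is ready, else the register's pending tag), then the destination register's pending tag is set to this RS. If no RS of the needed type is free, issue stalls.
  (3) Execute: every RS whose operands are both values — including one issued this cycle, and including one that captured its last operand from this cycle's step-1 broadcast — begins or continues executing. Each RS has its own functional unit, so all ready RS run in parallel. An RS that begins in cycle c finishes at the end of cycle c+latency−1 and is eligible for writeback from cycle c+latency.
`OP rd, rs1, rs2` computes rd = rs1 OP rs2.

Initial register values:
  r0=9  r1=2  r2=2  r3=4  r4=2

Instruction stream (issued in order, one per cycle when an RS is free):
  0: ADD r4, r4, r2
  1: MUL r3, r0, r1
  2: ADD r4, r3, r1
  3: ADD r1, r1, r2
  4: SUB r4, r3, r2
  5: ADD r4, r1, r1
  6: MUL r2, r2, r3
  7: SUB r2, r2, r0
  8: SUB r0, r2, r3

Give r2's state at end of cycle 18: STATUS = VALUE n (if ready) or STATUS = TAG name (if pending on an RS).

STATUS = VALUE 27

c1: issue ADD r4<-Add1 | r0:9,r1:2,r2:2,r3:4,r4:Add1
c2: issue MUL r3<-Mul1 | r0:9,r1:2,r2:2,r3:Mul1,r4:Add1
c3: CDB Add1=4; issue ADD r4<-Add1 | r0:9,r1:2,r2:2,r3:Mul1,r4:Add1
c4: issue ADD r1<-Add2 | r0:9,r1:Add2,r2:2,r3:Mul1,r4:Add1
c5: stall | r0:9,r1:Add2,r2:2,r3:Mul1,r4:Add1
c6: CDB Add2=4; issue SUB r4<-Add2 | r0:9,r1:4,r2:2,r3:Mul1,r4:Add2
c7: CDB Mul1=18; stall | r0:9,r1:4,r2:2,r3:18,r4:Add2
c8: stall | r0:9,r1:4,r2:2,r3:18,r4:Add2
c9: CDB Add1=20; issue ADD r4<-Add1 | r0:9,r1:4,r2:2,r3:18,r4:Add1
c10: CDB Add2=16; issue MUL r2<-Mul1 | r0:9,r1:4,r2:Mul1,r3:18,r4:Add1
c11: CDB Add1=8; issue SUB r2<-Add1 | r0:9,r1:4,r2:Add1,r3:18,r4:8
c12: issue SUB r0<-Add2 | r0:Add2,r1:4,r2:Add1,r3:18,r4:8
c13: - | r0:Add2,r1:4,r2:Add1,r3:18,r4:8
c14: - | r0:Add2,r1:4,r2:Add1,r3:18,r4:8
c15: CDB Mul1=36 | r0:Add2,r1:4,r2:Add1,r3:18,r4:8
c16: - | r0:Add2,r1:4,r2:Add1,r3:18,r4:8
c17: CDB Add1=27 | r0:Add2,r1:4,r2:27,r3:18,r4:8
c18: - | r0:Add2,r1:4,r2:27,r3:18,r4:8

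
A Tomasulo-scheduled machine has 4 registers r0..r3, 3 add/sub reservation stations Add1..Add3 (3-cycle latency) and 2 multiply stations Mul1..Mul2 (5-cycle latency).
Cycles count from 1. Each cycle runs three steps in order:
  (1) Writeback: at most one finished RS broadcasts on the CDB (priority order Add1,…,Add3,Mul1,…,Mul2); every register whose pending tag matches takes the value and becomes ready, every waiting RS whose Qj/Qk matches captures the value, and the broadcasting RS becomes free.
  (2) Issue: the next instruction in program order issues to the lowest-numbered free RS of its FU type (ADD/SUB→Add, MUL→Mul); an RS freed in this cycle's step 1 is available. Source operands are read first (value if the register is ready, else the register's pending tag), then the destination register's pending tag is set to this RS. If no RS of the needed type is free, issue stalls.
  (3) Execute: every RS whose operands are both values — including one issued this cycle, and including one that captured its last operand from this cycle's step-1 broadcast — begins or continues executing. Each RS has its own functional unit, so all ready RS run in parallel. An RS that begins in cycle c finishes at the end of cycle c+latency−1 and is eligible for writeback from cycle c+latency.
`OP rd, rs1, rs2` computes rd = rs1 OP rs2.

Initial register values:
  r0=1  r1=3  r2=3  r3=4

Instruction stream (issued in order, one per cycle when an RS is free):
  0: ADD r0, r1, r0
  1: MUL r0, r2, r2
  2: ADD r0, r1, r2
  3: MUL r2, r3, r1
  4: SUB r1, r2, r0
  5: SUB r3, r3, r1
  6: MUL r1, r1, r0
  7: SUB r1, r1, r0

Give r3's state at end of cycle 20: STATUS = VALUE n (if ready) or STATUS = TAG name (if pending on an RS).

c1: issue ADD r0<-Add1 | r0:Add1,r1:3,r2:3,r3:4
c2: issue MUL r0<-Mul1 | r0:Mul1,r1:3,r2:3,r3:4
c3: issue ADD r0<-Add2 | r0:Add2,r1:3,r2:3,r3:4
c4: CDB Add1=4; issue MUL r2<-Mul2 | r0:Add2,r1:3,r2:Mul2,r3:4
c5: issue SUB r1<-Add1 | r0:Add2,r1:Add1,r2:Mul2,r3:4
c6: CDB Add2=6; issue SUB r3<-Add2 | r0:6,r1:Add1,r2:Mul2,r3:Add2
c7: CDB Mul1=9; issue MUL r1<-Mul1 | r0:6,r1:Mul1,r2:Mul2,r3:Add2
c8: issue SUB r1<-Add3 | r0:6,r1:Add3,r2:Mul2,r3:Add2
c9: CDB Mul2=12 | r0:6,r1:Add3,r2:12,r3:Add2
c10: - | r0:6,r1:Add3,r2:12,r3:Add2
c11: - | r0:6,r1:Add3,r2:12,r3:Add2
c12: CDB Add1=6 | r0:6,r1:Add3,r2:12,r3:Add2
c13: - | r0:6,r1:Add3,r2:12,r3:Add2
c14: - | r0:6,r1:Add3,r2:12,r3:Add2
c15: CDB Add2=-2 | r0:6,r1:Add3,r2:12,r3:-2
c16: - | r0:6,r1:Add3,r2:12,r3:-2
c17: CDB Mul1=36 | r0:6,r1:Add3,r2:12,r3:-2
c18: - | r0:6,r1:Add3,r2:12,r3:-2
c19: - | r0:6,r1:Add3,r2:12,r3:-2
c20: CDB Add3=30 | r0:6,r1:30,r2:12,r3:-2

STATUS = VALUE -2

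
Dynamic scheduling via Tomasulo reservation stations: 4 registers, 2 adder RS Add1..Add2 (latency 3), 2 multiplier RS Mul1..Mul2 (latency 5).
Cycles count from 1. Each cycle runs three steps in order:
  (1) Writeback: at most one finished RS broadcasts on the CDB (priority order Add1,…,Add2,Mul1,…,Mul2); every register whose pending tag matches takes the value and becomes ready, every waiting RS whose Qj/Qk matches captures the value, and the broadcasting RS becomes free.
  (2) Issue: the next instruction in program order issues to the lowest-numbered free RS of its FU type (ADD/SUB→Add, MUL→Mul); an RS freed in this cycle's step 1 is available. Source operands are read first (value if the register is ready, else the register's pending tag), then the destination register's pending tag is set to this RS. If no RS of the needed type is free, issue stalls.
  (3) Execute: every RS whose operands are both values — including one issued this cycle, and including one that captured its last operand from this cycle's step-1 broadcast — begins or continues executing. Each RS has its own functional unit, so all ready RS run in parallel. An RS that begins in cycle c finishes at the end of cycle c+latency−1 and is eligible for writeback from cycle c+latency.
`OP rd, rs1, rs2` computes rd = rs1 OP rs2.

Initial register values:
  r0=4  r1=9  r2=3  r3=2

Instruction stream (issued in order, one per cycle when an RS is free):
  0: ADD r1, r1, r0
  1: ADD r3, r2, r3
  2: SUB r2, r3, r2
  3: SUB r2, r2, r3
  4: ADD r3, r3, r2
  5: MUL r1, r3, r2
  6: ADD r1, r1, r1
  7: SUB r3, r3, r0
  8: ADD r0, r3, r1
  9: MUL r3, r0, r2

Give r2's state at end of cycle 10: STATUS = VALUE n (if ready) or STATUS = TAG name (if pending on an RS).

  c1: issue ADD r1<-Add1  regs: r0:4,r1:Add1,r2:3,r3:2
  c2: issue ADD r3<-Add2  regs: r0:4,r1:Add1,r2:3,r3:Add2
  c3: stall  regs: r0:4,r1:Add1,r2:3,r3:Add2
  c4: CDB Add1=13; issue SUB r2<-Add1  regs: r0:4,r1:13,r2:Add1,r3:Add2
  c5: CDB Add2=5; issue SUB r2<-Add2  regs: r0:4,r1:13,r2:Add2,r3:5
  c6: stall  regs: r0:4,r1:13,r2:Add2,r3:5
  c7: stall  regs: r0:4,r1:13,r2:Add2,r3:5
  c8: CDB Add1=2; issue ADD r3<-Add1  regs: r0:4,r1:13,r2:Add2,r3:Add1
  c9: issue MUL r1<-Mul1  regs: r0:4,r1:Mul1,r2:Add2,r3:Add1
  c10: stall  regs: r0:4,r1:Mul1,r2:Add2,r3:Add1

STATUS = TAG Add2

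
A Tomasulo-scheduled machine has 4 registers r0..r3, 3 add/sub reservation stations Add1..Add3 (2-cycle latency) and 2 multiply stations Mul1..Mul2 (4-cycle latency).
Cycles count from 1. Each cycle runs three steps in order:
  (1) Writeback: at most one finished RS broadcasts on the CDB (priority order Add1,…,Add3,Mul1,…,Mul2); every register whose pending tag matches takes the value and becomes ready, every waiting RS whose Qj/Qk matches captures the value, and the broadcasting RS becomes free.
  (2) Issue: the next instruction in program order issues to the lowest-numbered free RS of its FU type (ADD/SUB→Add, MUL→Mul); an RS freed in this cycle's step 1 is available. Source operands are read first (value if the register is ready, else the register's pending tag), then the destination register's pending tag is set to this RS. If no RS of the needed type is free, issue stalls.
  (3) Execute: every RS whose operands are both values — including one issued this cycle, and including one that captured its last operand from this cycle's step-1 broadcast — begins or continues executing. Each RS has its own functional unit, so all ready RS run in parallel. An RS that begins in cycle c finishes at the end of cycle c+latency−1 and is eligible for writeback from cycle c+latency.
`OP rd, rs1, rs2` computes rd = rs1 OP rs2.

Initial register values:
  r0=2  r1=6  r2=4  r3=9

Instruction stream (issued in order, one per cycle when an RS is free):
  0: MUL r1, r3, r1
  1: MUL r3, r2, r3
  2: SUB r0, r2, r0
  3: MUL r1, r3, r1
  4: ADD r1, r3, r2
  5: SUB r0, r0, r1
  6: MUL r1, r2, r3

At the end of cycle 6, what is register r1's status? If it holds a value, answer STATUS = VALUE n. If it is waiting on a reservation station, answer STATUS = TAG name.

cycle 1: issue MUL r1<-Mul1 // r0:2,r1:Mul1,r2:4,r3:9
cycle 2: issue MUL r3<-Mul2 // r0:2,r1:Mul1,r2:4,r3:Mul2
cycle 3: issue SUB r0<-Add1 // r0:Add1,r1:Mul1,r2:4,r3:Mul2
cycle 4: stall // r0:Add1,r1:Mul1,r2:4,r3:Mul2
cycle 5: CDB Add1=2; stall // r0:2,r1:Mul1,r2:4,r3:Mul2
cycle 6: CDB Mul1=54; issue MUL r1<-Mul1 // r0:2,r1:Mul1,r2:4,r3:Mul2

STATUS = TAG Mul1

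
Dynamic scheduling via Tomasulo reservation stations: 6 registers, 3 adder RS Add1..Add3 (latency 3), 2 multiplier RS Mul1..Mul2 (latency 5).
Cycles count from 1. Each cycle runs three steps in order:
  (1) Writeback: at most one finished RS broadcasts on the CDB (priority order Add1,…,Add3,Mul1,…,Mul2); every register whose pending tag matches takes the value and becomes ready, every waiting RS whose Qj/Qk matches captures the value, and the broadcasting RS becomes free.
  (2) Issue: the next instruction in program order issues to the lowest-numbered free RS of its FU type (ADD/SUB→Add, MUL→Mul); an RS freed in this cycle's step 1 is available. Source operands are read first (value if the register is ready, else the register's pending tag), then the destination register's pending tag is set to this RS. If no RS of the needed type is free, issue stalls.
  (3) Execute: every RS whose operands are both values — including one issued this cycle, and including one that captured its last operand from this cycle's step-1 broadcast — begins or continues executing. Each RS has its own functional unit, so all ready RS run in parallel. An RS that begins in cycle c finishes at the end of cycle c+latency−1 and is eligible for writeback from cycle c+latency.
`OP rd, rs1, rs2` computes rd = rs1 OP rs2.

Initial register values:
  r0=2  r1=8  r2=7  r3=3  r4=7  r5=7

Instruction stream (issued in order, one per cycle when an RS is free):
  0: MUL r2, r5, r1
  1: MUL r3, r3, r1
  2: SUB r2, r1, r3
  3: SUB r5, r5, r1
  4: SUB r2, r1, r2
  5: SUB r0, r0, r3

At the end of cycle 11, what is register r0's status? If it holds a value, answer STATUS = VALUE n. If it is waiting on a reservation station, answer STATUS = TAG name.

STATUS = TAG Add2

c1: issue MUL r2<-Mul1 | r0:2,r1:8,r2:Mul1,r3:3,r4:7,r5:7
c2: issue MUL r3<-Mul2 | r0:2,r1:8,r2:Mul1,r3:Mul2,r4:7,r5:7
c3: issue SUB r2<-Add1 | r0:2,r1:8,r2:Add1,r3:Mul2,r4:7,r5:7
c4: issue SUB r5<-Add2 | r0:2,r1:8,r2:Add1,r3:Mul2,r4:7,r5:Add2
c5: issue SUB r2<-Add3 | r0:2,r1:8,r2:Add3,r3:Mul2,r4:7,r5:Add2
c6: CDB Mul1=56; stall | r0:2,r1:8,r2:Add3,r3:Mul2,r4:7,r5:Add2
c7: CDB Add2=-1; issue SUB r0<-Add2 | r0:Add2,r1:8,r2:Add3,r3:Mul2,r4:7,r5:-1
c8: CDB Mul2=24 | r0:Add2,r1:8,r2:Add3,r3:24,r4:7,r5:-1
c9: - | r0:Add2,r1:8,r2:Add3,r3:24,r4:7,r5:-1
c10: - | r0:Add2,r1:8,r2:Add3,r3:24,r4:7,r5:-1
c11: CDB Add1=-16 | r0:Add2,r1:8,r2:Add3,r3:24,r4:7,r5:-1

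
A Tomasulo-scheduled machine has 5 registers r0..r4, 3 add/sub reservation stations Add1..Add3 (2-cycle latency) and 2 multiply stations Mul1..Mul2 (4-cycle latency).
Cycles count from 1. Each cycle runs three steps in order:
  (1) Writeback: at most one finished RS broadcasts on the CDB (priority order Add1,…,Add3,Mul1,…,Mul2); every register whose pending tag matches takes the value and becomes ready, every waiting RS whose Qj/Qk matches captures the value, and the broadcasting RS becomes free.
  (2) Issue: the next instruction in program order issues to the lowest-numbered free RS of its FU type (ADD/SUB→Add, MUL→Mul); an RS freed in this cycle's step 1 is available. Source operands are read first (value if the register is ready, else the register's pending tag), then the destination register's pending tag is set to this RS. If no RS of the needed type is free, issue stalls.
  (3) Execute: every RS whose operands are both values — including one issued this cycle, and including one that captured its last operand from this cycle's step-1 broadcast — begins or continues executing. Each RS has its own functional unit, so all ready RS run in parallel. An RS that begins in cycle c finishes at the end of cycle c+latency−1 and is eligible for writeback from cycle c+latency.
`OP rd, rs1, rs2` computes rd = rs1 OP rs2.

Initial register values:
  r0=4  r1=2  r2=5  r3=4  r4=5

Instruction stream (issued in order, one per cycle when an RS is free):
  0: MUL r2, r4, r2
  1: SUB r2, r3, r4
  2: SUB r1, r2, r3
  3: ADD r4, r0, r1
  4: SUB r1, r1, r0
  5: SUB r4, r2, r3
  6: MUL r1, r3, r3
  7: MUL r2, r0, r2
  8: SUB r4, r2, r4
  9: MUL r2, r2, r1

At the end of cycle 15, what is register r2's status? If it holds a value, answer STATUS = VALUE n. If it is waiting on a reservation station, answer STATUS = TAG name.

c1: issue MUL r2<-Mul1 | r0:4,r1:2,r2:Mul1,r3:4,r4:5
c2: issue SUB r2<-Add1 | r0:4,r1:2,r2:Add1,r3:4,r4:5
c3: issue SUB r1<-Add2 | r0:4,r1:Add2,r2:Add1,r3:4,r4:5
c4: CDB Add1=-1; issue ADD r4<-Add1 | r0:4,r1:Add2,r2:-1,r3:4,r4:Add1
c5: CDB Mul1=25; issue SUB r1<-Add3 | r0:4,r1:Add3,r2:-1,r3:4,r4:Add1
c6: CDB Add2=-5; issue SUB r4<-Add2 | r0:4,r1:Add3,r2:-1,r3:4,r4:Add2
c7: issue MUL r1<-Mul1 | r0:4,r1:Mul1,r2:-1,r3:4,r4:Add2
c8: CDB Add1=-1; issue MUL r2<-Mul2 | r0:4,r1:Mul1,r2:Mul2,r3:4,r4:Add2
c9: CDB Add2=-5; issue SUB r4<-Add1 | r0:4,r1:Mul1,r2:Mul2,r3:4,r4:Add1
c10: CDB Add3=-9; stall | r0:4,r1:Mul1,r2:Mul2,r3:4,r4:Add1
c11: CDB Mul1=16; issue MUL r2<-Mul1 | r0:4,r1:16,r2:Mul1,r3:4,r4:Add1
c12: CDB Mul2=-4 | r0:4,r1:16,r2:Mul1,r3:4,r4:Add1
c13: - | r0:4,r1:16,r2:Mul1,r3:4,r4:Add1
c14: CDB Add1=1 | r0:4,r1:16,r2:Mul1,r3:4,r4:1
c15: - | r0:4,r1:16,r2:Mul1,r3:4,r4:1

STATUS = TAG Mul1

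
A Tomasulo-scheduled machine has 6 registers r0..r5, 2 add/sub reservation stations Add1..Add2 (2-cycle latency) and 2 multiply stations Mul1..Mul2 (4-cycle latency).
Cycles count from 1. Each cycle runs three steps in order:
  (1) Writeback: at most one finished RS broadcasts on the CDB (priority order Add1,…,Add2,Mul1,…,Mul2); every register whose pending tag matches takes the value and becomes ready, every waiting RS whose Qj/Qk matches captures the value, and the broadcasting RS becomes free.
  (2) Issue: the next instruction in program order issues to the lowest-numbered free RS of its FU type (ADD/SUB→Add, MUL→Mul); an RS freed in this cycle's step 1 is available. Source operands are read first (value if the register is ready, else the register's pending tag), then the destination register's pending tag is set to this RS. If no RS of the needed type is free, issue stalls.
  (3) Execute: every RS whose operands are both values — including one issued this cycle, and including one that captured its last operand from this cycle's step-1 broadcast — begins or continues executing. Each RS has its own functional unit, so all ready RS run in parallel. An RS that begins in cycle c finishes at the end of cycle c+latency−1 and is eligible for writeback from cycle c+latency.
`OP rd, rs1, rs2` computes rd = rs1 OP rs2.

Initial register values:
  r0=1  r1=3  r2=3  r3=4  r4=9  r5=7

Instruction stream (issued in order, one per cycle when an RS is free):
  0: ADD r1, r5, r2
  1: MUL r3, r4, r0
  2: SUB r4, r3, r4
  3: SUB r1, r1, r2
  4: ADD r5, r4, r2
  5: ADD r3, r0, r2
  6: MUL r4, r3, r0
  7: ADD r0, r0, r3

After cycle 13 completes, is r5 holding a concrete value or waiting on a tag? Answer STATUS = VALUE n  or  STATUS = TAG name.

  c1: issue ADD r1<-Add1  regs: r0:1,r1:Add1,r2:3,r3:4,r4:9,r5:7
  c2: issue MUL r3<-Mul1  regs: r0:1,r1:Add1,r2:3,r3:Mul1,r4:9,r5:7
  c3: CDB Add1=10; issue SUB r4<-Add1  regs: r0:1,r1:10,r2:3,r3:Mul1,r4:Add1,r5:7
  c4: issue SUB r1<-Add2  regs: r0:1,r1:Add2,r2:3,r3:Mul1,r4:Add1,r5:7
  c5: stall  regs: r0:1,r1:Add2,r2:3,r3:Mul1,r4:Add1,r5:7
  c6: CDB Add2=7; issue ADD r5<-Add2  regs: r0:1,r1:7,r2:3,r3:Mul1,r4:Add1,r5:Add2
  c7: CDB Mul1=9; stall  regs: r0:1,r1:7,r2:3,r3:9,r4:Add1,r5:Add2
  c8: stall  regs: r0:1,r1:7,r2:3,r3:9,r4:Add1,r5:Add2
  c9: CDB Add1=0; issue ADD r3<-Add1  regs: r0:1,r1:7,r2:3,r3:Add1,r4:0,r5:Add2
  c10: issue MUL r4<-Mul1  regs: r0:1,r1:7,r2:3,r3:Add1,r4:Mul1,r5:Add2
  c11: CDB Add1=4; issue ADD r0<-Add1  regs: r0:Add1,r1:7,r2:3,r3:4,r4:Mul1,r5:Add2
  c12: CDB Add2=3  regs: r0:Add1,r1:7,r2:3,r3:4,r4:Mul1,r5:3
  c13: CDB Add1=5  regs: r0:5,r1:7,r2:3,r3:4,r4:Mul1,r5:3

STATUS = VALUE 3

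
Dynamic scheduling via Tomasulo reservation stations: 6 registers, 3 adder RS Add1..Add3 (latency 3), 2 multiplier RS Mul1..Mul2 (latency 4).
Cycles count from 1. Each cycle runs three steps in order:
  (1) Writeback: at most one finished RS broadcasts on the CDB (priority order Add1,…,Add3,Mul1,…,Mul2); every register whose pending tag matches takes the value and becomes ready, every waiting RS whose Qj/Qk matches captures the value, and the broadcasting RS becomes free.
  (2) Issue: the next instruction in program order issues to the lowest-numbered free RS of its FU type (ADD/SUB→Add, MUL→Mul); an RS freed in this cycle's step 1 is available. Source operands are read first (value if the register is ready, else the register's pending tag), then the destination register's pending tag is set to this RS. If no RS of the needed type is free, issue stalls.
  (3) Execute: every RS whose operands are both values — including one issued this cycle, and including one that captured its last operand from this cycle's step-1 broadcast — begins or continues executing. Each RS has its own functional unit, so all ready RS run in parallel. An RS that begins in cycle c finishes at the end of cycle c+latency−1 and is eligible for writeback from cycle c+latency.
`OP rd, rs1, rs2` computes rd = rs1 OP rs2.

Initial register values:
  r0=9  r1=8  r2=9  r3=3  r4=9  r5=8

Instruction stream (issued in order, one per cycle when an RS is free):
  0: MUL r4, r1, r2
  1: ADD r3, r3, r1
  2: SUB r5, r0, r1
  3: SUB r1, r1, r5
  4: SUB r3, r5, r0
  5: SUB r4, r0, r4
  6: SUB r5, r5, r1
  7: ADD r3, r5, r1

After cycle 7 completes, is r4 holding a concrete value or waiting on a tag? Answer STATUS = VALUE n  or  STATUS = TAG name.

  c1: issue MUL r4<-Mul1  regs: r0:9,r1:8,r2:9,r3:3,r4:Mul1,r5:8
  c2: issue ADD r3<-Add1  regs: r0:9,r1:8,r2:9,r3:Add1,r4:Mul1,r5:8
  c3: issue SUB r5<-Add2  regs: r0:9,r1:8,r2:9,r3:Add1,r4:Mul1,r5:Add2
  c4: issue SUB r1<-Add3  regs: r0:9,r1:Add3,r2:9,r3:Add1,r4:Mul1,r5:Add2
  c5: CDB Add1=11; issue SUB r3<-Add1  regs: r0:9,r1:Add3,r2:9,r3:Add1,r4:Mul1,r5:Add2
  c6: CDB Add2=1; issue SUB r4<-Add2  regs: r0:9,r1:Add3,r2:9,r3:Add1,r4:Add2,r5:1
  c7: CDB Mul1=72; stall  regs: r0:9,r1:Add3,r2:9,r3:Add1,r4:Add2,r5:1

STATUS = TAG Add2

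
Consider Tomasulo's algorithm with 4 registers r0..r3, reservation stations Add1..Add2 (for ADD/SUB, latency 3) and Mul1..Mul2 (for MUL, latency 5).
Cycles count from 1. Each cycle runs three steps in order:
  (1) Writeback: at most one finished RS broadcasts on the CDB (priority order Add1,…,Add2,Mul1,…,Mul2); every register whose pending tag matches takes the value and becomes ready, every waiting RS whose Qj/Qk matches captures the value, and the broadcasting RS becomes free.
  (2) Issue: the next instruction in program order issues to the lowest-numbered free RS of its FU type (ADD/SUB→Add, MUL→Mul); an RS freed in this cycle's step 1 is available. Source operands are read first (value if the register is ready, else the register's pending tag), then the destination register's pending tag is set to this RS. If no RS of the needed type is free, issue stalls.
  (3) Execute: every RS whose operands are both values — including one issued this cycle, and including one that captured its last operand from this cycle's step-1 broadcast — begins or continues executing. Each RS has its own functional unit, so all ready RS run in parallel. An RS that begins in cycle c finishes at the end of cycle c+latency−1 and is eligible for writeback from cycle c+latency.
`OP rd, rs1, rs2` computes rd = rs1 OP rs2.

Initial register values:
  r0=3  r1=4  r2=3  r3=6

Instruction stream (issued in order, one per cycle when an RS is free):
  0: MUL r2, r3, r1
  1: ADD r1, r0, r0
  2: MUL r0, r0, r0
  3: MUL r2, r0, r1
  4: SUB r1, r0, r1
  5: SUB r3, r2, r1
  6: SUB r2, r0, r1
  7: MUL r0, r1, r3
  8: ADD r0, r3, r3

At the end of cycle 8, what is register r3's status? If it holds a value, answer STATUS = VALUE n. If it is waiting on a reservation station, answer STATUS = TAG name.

STATUS = TAG Add2

c1: issue MUL r2<-Mul1 | r0:3,r1:4,r2:Mul1,r3:6
c2: issue ADD r1<-Add1 | r0:3,r1:Add1,r2:Mul1,r3:6
c3: issue MUL r0<-Mul2 | r0:Mul2,r1:Add1,r2:Mul1,r3:6
c4: stall | r0:Mul2,r1:Add1,r2:Mul1,r3:6
c5: CDB Add1=6; stall | r0:Mul2,r1:6,r2:Mul1,r3:6
c6: CDB Mul1=24; issue MUL r2<-Mul1 | r0:Mul2,r1:6,r2:Mul1,r3:6
c7: issue SUB r1<-Add1 | r0:Mul2,r1:Add1,r2:Mul1,r3:6
c8: CDB Mul2=9; issue SUB r3<-Add2 | r0:9,r1:Add1,r2:Mul1,r3:Add2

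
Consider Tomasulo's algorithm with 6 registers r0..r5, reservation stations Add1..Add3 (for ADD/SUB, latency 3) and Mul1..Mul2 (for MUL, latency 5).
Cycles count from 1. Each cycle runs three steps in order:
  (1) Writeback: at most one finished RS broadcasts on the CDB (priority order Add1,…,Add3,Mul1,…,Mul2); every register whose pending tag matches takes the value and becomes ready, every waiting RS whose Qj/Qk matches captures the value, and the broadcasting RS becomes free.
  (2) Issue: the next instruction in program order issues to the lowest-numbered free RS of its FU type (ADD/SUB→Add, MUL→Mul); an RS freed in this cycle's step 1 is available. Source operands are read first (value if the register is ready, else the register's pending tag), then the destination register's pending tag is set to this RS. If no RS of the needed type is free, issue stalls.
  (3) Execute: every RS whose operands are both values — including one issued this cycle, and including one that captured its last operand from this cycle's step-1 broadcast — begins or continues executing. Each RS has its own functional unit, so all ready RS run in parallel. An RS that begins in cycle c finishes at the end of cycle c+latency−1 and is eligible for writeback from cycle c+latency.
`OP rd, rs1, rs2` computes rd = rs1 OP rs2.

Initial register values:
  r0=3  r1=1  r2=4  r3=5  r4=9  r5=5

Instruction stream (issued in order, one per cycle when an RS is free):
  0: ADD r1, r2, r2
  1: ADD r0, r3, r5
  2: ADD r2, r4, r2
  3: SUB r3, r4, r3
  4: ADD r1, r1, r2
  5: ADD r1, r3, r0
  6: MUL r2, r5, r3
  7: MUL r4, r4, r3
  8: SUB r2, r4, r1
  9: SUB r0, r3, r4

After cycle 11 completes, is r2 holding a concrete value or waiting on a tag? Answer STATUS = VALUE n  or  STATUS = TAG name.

STATUS = TAG Add1

c1: issue ADD r1<-Add1 | r0:3,r1:Add1,r2:4,r3:5,r4:9,r5:5
c2: issue ADD r0<-Add2 | r0:Add2,r1:Add1,r2:4,r3:5,r4:9,r5:5
c3: issue ADD r2<-Add3 | r0:Add2,r1:Add1,r2:Add3,r3:5,r4:9,r5:5
c4: CDB Add1=8; issue SUB r3<-Add1 | r0:Add2,r1:8,r2:Add3,r3:Add1,r4:9,r5:5
c5: CDB Add2=10; issue ADD r1<-Add2 | r0:10,r1:Add2,r2:Add3,r3:Add1,r4:9,r5:5
c6: CDB Add3=13; issue ADD r1<-Add3 | r0:10,r1:Add3,r2:13,r3:Add1,r4:9,r5:5
c7: CDB Add1=4; issue MUL r2<-Mul1 | r0:10,r1:Add3,r2:Mul1,r3:4,r4:9,r5:5
c8: issue MUL r4<-Mul2 | r0:10,r1:Add3,r2:Mul1,r3:4,r4:Mul2,r5:5
c9: CDB Add2=21; issue SUB r2<-Add1 | r0:10,r1:Add3,r2:Add1,r3:4,r4:Mul2,r5:5
c10: CDB Add3=14; issue SUB r0<-Add2 | r0:Add2,r1:14,r2:Add1,r3:4,r4:Mul2,r5:5
c11: - | r0:Add2,r1:14,r2:Add1,r3:4,r4:Mul2,r5:5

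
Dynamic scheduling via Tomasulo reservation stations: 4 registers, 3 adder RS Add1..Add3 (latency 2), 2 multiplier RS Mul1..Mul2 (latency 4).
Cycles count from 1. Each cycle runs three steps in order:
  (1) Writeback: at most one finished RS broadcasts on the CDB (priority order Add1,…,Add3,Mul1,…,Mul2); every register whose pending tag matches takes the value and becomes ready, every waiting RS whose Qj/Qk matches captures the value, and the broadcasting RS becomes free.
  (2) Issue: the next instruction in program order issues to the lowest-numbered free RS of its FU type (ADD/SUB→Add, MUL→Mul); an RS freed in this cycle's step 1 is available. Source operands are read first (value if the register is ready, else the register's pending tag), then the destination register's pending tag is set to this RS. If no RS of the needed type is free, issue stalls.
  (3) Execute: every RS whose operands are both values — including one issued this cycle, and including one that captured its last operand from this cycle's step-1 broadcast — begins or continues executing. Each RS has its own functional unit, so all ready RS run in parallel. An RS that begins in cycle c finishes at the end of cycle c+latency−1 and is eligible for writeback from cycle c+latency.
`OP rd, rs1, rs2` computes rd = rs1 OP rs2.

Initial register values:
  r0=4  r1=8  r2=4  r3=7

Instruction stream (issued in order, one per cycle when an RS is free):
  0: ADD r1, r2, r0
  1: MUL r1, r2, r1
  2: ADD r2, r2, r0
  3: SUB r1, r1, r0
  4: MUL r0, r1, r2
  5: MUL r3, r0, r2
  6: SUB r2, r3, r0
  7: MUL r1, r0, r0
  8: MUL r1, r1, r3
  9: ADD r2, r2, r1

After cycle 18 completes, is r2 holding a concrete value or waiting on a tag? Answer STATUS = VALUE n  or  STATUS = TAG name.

STATUS = TAG Add2

cycle 1: issue ADD r1<-Add1 // r0:4,r1:Add1,r2:4,r3:7
cycle 2: issue MUL r1<-Mul1 // r0:4,r1:Mul1,r2:4,r3:7
cycle 3: CDB Add1=8; issue ADD r2<-Add1 // r0:4,r1:Mul1,r2:Add1,r3:7
cycle 4: issue SUB r1<-Add2 // r0:4,r1:Add2,r2:Add1,r3:7
cycle 5: CDB Add1=8; issue MUL r0<-Mul2 // r0:Mul2,r1:Add2,r2:8,r3:7
cycle 6: stall // r0:Mul2,r1:Add2,r2:8,r3:7
cycle 7: CDB Mul1=32; issue MUL r3<-Mul1 // r0:Mul2,r1:Add2,r2:8,r3:Mul1
cycle 8: issue SUB r2<-Add1 // r0:Mul2,r1:Add2,r2:Add1,r3:Mul1
cycle 9: CDB Add2=28; stall // r0:Mul2,r1:28,r2:Add1,r3:Mul1
cycle 10: stall // r0:Mul2,r1:28,r2:Add1,r3:Mul1
cycle 11: stall // r0:Mul2,r1:28,r2:Add1,r3:Mul1
cycle 12: stall // r0:Mul2,r1:28,r2:Add1,r3:Mul1
cycle 13: CDB Mul2=224; issue MUL r1<-Mul2 // r0:224,r1:Mul2,r2:Add1,r3:Mul1
cycle 14: stall // r0:224,r1:Mul2,r2:Add1,r3:Mul1
cycle 15: stall // r0:224,r1:Mul2,r2:Add1,r3:Mul1
cycle 16: stall // r0:224,r1:Mul2,r2:Add1,r3:Mul1
cycle 17: CDB Mul1=1792; issue MUL r1<-Mul1 // r0:224,r1:Mul1,r2:Add1,r3:1792
cycle 18: CDB Mul2=50176; issue ADD r2<-Add2 // r0:224,r1:Mul1,r2:Add2,r3:1792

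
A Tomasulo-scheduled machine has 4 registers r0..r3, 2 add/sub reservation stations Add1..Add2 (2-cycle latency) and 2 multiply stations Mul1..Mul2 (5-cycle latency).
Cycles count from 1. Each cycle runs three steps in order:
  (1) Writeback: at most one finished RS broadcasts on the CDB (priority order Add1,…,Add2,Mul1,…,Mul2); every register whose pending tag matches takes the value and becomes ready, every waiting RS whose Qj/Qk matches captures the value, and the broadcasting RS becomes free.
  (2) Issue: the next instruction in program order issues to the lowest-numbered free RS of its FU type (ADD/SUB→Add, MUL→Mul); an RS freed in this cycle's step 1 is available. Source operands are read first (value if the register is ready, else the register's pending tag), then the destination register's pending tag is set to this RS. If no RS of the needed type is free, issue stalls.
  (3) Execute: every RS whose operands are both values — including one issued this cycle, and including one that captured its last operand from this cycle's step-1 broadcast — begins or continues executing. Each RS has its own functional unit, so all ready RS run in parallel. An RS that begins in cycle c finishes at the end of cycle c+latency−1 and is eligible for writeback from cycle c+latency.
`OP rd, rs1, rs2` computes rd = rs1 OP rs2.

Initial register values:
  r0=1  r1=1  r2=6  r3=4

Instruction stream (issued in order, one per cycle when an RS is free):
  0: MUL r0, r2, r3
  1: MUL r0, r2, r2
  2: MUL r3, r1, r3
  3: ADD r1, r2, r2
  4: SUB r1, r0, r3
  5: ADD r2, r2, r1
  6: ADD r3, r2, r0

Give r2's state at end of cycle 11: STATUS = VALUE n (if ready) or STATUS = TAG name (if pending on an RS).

STATUS = TAG Add1

c1: issue MUL r0<-Mul1 | r0:Mul1,r1:1,r2:6,r3:4
c2: issue MUL r0<-Mul2 | r0:Mul2,r1:1,r2:6,r3:4
c3: stall | r0:Mul2,r1:1,r2:6,r3:4
c4: stall | r0:Mul2,r1:1,r2:6,r3:4
c5: stall | r0:Mul2,r1:1,r2:6,r3:4
c6: CDB Mul1=24; issue MUL r3<-Mul1 | r0:Mul2,r1:1,r2:6,r3:Mul1
c7: CDB Mul2=36; issue ADD r1<-Add1 | r0:36,r1:Add1,r2:6,r3:Mul1
c8: issue SUB r1<-Add2 | r0:36,r1:Add2,r2:6,r3:Mul1
c9: CDB Add1=12; issue ADD r2<-Add1 | r0:36,r1:Add2,r2:Add1,r3:Mul1
c10: stall | r0:36,r1:Add2,r2:Add1,r3:Mul1
c11: CDB Mul1=4; stall | r0:36,r1:Add2,r2:Add1,r3:4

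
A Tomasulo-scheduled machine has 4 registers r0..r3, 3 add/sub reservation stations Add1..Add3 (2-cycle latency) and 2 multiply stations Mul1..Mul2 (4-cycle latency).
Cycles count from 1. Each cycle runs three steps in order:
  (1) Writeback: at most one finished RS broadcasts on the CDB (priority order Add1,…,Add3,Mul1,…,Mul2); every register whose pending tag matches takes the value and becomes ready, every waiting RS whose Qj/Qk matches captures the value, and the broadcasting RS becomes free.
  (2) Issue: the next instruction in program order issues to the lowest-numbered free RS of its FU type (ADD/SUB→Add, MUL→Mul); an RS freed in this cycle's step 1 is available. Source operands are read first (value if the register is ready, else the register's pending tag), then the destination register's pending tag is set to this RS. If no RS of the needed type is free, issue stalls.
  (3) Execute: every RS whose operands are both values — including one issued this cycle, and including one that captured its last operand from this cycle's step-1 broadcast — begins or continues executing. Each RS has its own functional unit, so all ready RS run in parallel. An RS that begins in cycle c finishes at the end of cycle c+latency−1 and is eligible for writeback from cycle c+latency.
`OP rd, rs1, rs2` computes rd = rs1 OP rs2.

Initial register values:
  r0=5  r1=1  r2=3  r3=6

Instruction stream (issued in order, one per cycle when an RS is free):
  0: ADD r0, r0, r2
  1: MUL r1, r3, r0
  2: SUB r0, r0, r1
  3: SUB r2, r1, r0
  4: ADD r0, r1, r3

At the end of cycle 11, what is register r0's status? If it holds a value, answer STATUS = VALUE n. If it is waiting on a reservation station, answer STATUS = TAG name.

STATUS = VALUE 54

cycle 1: issue ADD r0<-Add1 // r0:Add1,r1:1,r2:3,r3:6
cycle 2: issue MUL r1<-Mul1 // r0:Add1,r1:Mul1,r2:3,r3:6
cycle 3: CDB Add1=8; issue SUB r0<-Add1 // r0:Add1,r1:Mul1,r2:3,r3:6
cycle 4: issue SUB r2<-Add2 // r0:Add1,r1:Mul1,r2:Add2,r3:6
cycle 5: issue ADD r0<-Add3 // r0:Add3,r1:Mul1,r2:Add2,r3:6
cycle 6: - // r0:Add3,r1:Mul1,r2:Add2,r3:6
cycle 7: CDB Mul1=48 // r0:Add3,r1:48,r2:Add2,r3:6
cycle 8: - // r0:Add3,r1:48,r2:Add2,r3:6
cycle 9: CDB Add1=-40 // r0:Add3,r1:48,r2:Add2,r3:6
cycle 10: CDB Add3=54 // r0:54,r1:48,r2:Add2,r3:6
cycle 11: CDB Add2=88 // r0:54,r1:48,r2:88,r3:6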